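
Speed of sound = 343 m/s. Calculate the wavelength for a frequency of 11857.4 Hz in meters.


Given values:
  c = 343 m/s, f = 11857.4 Hz
Formula: lambda = c / f
lambda = 343 / 11857.4
lambda = 0.0289

0.0289 m


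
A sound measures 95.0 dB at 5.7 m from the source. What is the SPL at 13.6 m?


Given values:
  SPL1 = 95.0 dB, r1 = 5.7 m, r2 = 13.6 m
Formula: SPL2 = SPL1 - 20 * log10(r2 / r1)
Compute ratio: r2 / r1 = 13.6 / 5.7 = 2.386
Compute log10: log10(2.386) = 0.37767
Compute drop: 20 * 0.37767 = 7.5534
SPL2 = 95.0 - 7.5534 = 87.45

87.45 dB


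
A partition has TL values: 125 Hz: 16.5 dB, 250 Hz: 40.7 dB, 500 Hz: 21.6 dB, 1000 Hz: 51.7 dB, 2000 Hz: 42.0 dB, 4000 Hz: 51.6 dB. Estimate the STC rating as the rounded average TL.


Given TL values at each frequency:
  125 Hz: 16.5 dB
  250 Hz: 40.7 dB
  500 Hz: 21.6 dB
  1000 Hz: 51.7 dB
  2000 Hz: 42.0 dB
  4000 Hz: 51.6 dB
Formula: STC ~ round(average of TL values)
Sum = 16.5 + 40.7 + 21.6 + 51.7 + 42.0 + 51.6 = 224.1
Average = 224.1 / 6 = 37.35
Rounded: 37

37


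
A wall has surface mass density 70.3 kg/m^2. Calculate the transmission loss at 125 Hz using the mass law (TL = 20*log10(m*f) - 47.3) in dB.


Given values:
  m = 70.3 kg/m^2, f = 125 Hz
Formula: TL = 20 * log10(m * f) - 47.3
Compute m * f = 70.3 * 125 = 8787.5
Compute log10(8787.5) = 3.943865
Compute 20 * 3.943865 = 78.8773
TL = 78.8773 - 47.3 = 31.58

31.58 dB


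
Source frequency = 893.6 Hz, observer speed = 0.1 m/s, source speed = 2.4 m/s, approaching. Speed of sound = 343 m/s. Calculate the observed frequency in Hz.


Given values:
  f_s = 893.6 Hz, v_o = 0.1 m/s, v_s = 2.4 m/s
  Direction: approaching
Formula: f_o = f_s * (c + v_o) / (c - v_s)
Numerator: c + v_o = 343 + 0.1 = 343.1
Denominator: c - v_s = 343 - 2.4 = 340.6
f_o = 893.6 * 343.1 / 340.6 = 900.16

900.16 Hz


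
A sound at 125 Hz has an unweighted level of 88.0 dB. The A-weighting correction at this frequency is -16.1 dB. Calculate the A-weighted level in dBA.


Given values:
  SPL = 88.0 dB
  A-weighting at 125 Hz = -16.1 dB
Formula: L_A = SPL + A_weight
L_A = 88.0 + (-16.1)
L_A = 71.9

71.9 dBA


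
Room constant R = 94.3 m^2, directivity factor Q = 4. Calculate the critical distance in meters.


Given values:
  R = 94.3 m^2, Q = 4
Formula: d_c = 0.141 * sqrt(Q * R)
Compute Q * R = 4 * 94.3 = 377.2
Compute sqrt(377.2) = 19.4216
d_c = 0.141 * 19.4216 = 2.738

2.738 m


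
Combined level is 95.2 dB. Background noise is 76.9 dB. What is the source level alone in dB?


Given values:
  L_total = 95.2 dB, L_bg = 76.9 dB
Formula: L_source = 10 * log10(10^(L_total/10) - 10^(L_bg/10))
Convert to linear:
  10^(95.2/10) = 3311311214.8259
  10^(76.9/10) = 48977881.9368
Difference: 3311311214.8259 - 48977881.9368 = 3262333332.8891
L_source = 10 * log10(3262333332.8891) = 95.14

95.14 dB


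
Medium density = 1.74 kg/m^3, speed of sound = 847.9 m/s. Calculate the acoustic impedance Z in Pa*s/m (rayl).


Given values:
  rho = 1.74 kg/m^3
  c = 847.9 m/s
Formula: Z = rho * c
Z = 1.74 * 847.9
Z = 1475.35

1475.35 rayl


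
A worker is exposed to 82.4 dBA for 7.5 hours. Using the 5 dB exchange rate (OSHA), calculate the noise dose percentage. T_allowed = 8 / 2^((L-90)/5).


Given values:
  L = 82.4 dBA, T = 7.5 hours
Formula: T_allowed = 8 / 2^((L - 90) / 5)
Compute exponent: (82.4 - 90) / 5 = -1.52
Compute 2^(-1.52) = 0.348686
T_allowed = 8 / 0.348686 = 22.943278 hours
Dose = (T / T_allowed) * 100
Dose = (7.5 / 22.943278) * 100 = 32.69

32.69 %


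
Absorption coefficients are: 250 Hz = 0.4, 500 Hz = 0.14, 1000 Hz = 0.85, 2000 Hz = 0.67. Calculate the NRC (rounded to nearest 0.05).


Given values:
  a_250 = 0.4, a_500 = 0.14
  a_1000 = 0.85, a_2000 = 0.67
Formula: NRC = (a250 + a500 + a1000 + a2000) / 4
Sum = 0.4 + 0.14 + 0.85 + 0.67 = 2.06
NRC = 2.06 / 4 = 0.515
Rounded to nearest 0.05: 0.5

0.5


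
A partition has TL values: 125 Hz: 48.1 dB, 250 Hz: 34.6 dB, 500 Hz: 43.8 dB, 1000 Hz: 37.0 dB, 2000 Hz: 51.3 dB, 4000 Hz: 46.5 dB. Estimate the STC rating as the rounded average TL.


Given TL values at each frequency:
  125 Hz: 48.1 dB
  250 Hz: 34.6 dB
  500 Hz: 43.8 dB
  1000 Hz: 37.0 dB
  2000 Hz: 51.3 dB
  4000 Hz: 46.5 dB
Formula: STC ~ round(average of TL values)
Sum = 48.1 + 34.6 + 43.8 + 37.0 + 51.3 + 46.5 = 261.3
Average = 261.3 / 6 = 43.55
Rounded: 44

44


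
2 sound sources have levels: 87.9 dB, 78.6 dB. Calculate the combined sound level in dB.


Formula: L_total = 10 * log10( sum(10^(Li/10)) )
  Source 1: 10^(87.9/10) = 616595001.8615
  Source 2: 10^(78.6/10) = 72443596.0075
Sum of linear values = 689038597.869
L_total = 10 * log10(689038597.869) = 88.38

88.38 dB


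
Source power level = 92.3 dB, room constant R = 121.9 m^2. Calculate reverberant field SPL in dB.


Given values:
  Lw = 92.3 dB, R = 121.9 m^2
Formula: SPL = Lw + 10 * log10(4 / R)
Compute 4 / R = 4 / 121.9 = 0.032814
Compute 10 * log10(0.032814) = -14.8394
SPL = 92.3 + (-14.8394) = 77.46

77.46 dB


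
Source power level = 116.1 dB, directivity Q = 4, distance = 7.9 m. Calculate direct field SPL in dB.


Given values:
  Lw = 116.1 dB, Q = 4, r = 7.9 m
Formula: SPL = Lw + 10 * log10(Q / (4 * pi * r^2))
Compute 4 * pi * r^2 = 4 * pi * 7.9^2 = 784.2672
Compute Q / denom = 4 / 784.2672 = 0.0051003
Compute 10 * log10(0.0051003) = -22.924
SPL = 116.1 + (-22.924) = 93.18

93.18 dB


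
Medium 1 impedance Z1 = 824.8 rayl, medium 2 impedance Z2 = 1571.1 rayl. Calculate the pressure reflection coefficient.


Given values:
  Z1 = 824.8 rayl, Z2 = 1571.1 rayl
Formula: R = (Z2 - Z1) / (Z2 + Z1)
Numerator: Z2 - Z1 = 1571.1 - 824.8 = 746.3
Denominator: Z2 + Z1 = 1571.1 + 824.8 = 2395.9
R = 746.3 / 2395.9 = 0.3115

0.3115


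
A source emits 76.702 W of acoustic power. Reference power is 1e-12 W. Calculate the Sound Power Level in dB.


Given values:
  W = 76.702 W
  W_ref = 1e-12 W
Formula: SWL = 10 * log10(W / W_ref)
Compute ratio: W / W_ref = 76702000000000
Compute log10: log10(76702000000000) = 13.884807
Multiply: SWL = 10 * 13.884807 = 138.85

138.85 dB


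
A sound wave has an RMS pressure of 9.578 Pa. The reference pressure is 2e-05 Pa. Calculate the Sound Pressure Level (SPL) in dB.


Given values:
  p = 9.578 Pa
  p_ref = 2e-05 Pa
Formula: SPL = 20 * log10(p / p_ref)
Compute ratio: p / p_ref = 9.578 / 2e-05 = 478900
Compute log10: log10(478900) = 5.680245
Multiply: SPL = 20 * 5.680245 = 113.6

113.6 dB


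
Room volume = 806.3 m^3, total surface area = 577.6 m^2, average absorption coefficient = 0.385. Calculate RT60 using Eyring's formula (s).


Given values:
  V = 806.3 m^3, S = 577.6 m^2, alpha = 0.385
Formula: RT60 = 0.161 * V / (-S * ln(1 - alpha))
Compute ln(1 - 0.385) = ln(0.615) = -0.486133
Denominator: -577.6 * -0.486133 = 280.7904
Numerator: 0.161 * 806.3 = 129.8143
RT60 = 129.8143 / 280.7904 = 0.462

0.462 s


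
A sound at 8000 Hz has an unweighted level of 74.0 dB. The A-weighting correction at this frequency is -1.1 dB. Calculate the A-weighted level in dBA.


Given values:
  SPL = 74.0 dB
  A-weighting at 8000 Hz = -1.1 dB
Formula: L_A = SPL + A_weight
L_A = 74.0 + (-1.1)
L_A = 72.9

72.9 dBA


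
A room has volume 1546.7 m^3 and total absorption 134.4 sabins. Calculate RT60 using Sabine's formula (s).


Given values:
  V = 1546.7 m^3
  A = 134.4 sabins
Formula: RT60 = 0.161 * V / A
Numerator: 0.161 * 1546.7 = 249.0187
RT60 = 249.0187 / 134.4 = 1.853

1.853 s


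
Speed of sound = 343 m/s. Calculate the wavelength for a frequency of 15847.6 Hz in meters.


Given values:
  c = 343 m/s, f = 15847.6 Hz
Formula: lambda = c / f
lambda = 343 / 15847.6
lambda = 0.0216

0.0216 m


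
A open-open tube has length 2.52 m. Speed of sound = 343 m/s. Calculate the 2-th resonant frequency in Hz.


Given values:
  Tube type: open-open, L = 2.52 m, c = 343 m/s, n = 2
Formula: f_n = n * c / (2 * L)
Compute 2 * L = 2 * 2.52 = 5.04
f = 2 * 343 / 5.04
f = 136.11

136.11 Hz


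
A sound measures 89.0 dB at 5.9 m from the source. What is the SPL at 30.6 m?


Given values:
  SPL1 = 89.0 dB, r1 = 5.9 m, r2 = 30.6 m
Formula: SPL2 = SPL1 - 20 * log10(r2 / r1)
Compute ratio: r2 / r1 = 30.6 / 5.9 = 5.1864
Compute log10: log10(5.1864) = 0.714866
Compute drop: 20 * 0.714866 = 14.2973
SPL2 = 89.0 - 14.2973 = 74.7

74.7 dB


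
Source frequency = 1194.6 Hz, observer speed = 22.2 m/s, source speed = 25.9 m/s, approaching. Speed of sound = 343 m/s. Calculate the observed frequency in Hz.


Given values:
  f_s = 1194.6 Hz, v_o = 22.2 m/s, v_s = 25.9 m/s
  Direction: approaching
Formula: f_o = f_s * (c + v_o) / (c - v_s)
Numerator: c + v_o = 343 + 22.2 = 365.2
Denominator: c - v_s = 343 - 25.9 = 317.1
f_o = 1194.6 * 365.2 / 317.1 = 1375.81

1375.81 Hz


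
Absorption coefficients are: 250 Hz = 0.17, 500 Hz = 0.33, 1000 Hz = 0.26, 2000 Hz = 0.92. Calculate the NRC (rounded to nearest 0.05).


Given values:
  a_250 = 0.17, a_500 = 0.33
  a_1000 = 0.26, a_2000 = 0.92
Formula: NRC = (a250 + a500 + a1000 + a2000) / 4
Sum = 0.17 + 0.33 + 0.26 + 0.92 = 1.68
NRC = 1.68 / 4 = 0.42
Rounded to nearest 0.05: 0.4

0.4


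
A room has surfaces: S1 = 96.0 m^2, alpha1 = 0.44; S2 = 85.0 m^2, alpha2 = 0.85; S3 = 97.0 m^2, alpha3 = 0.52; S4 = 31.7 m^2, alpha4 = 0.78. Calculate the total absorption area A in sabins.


Given surfaces:
  Surface 1: 96.0 * 0.44 = 42.24
  Surface 2: 85.0 * 0.85 = 72.25
  Surface 3: 97.0 * 0.52 = 50.44
  Surface 4: 31.7 * 0.78 = 24.726
Formula: A = sum(Si * alpha_i)
A = 42.24 + 72.25 + 50.44 + 24.726
A = 189.66

189.66 sabins


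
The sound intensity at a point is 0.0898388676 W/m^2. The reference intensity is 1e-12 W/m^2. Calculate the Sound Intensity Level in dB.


Given values:
  I = 0.0898388676 W/m^2
  I_ref = 1e-12 W/m^2
Formula: SIL = 10 * log10(I / I_ref)
Compute ratio: I / I_ref = 89838867600
Compute log10: log10(89838867600) = 10.953464
Multiply: SIL = 10 * 10.953464 = 109.53

109.53 dB


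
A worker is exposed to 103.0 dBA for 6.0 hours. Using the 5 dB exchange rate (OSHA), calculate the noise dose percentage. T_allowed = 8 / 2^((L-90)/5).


Given values:
  L = 103.0 dBA, T = 6.0 hours
Formula: T_allowed = 8 / 2^((L - 90) / 5)
Compute exponent: (103.0 - 90) / 5 = 2.6
Compute 2^(2.6) = 6.062866
T_allowed = 8 / 6.062866 = 1.319508 hours
Dose = (T / T_allowed) * 100
Dose = (6.0 / 1.319508) * 100 = 454.71

454.71 %


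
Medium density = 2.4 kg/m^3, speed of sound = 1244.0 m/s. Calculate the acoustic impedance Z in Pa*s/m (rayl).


Given values:
  rho = 2.4 kg/m^3
  c = 1244.0 m/s
Formula: Z = rho * c
Z = 2.4 * 1244.0
Z = 2985.6

2985.6 rayl


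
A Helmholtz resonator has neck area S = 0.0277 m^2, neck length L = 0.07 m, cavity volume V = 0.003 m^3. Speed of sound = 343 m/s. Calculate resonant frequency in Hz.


Given values:
  S = 0.0277 m^2, L = 0.07 m, V = 0.003 m^3, c = 343 m/s
Formula: f = (c / (2*pi)) * sqrt(S / (V * L))
Compute V * L = 0.003 * 0.07 = 0.00021
Compute S / (V * L) = 0.0277 / 0.00021 = 131.9048
Compute sqrt(131.9048) = 11.484981
Compute c / (2*pi) = 343 / 6.283185 = 54.590148
f = 54.590148 * 11.484981 = 626.97

626.97 Hz


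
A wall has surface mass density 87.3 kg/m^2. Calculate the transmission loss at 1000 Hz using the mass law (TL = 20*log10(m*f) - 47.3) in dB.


Given values:
  m = 87.3 kg/m^2, f = 1000 Hz
Formula: TL = 20 * log10(m * f) - 47.3
Compute m * f = 87.3 * 1000 = 87300.0
Compute log10(87300.0) = 4.941014
Compute 20 * 4.941014 = 98.8203
TL = 98.8203 - 47.3 = 51.52

51.52 dB


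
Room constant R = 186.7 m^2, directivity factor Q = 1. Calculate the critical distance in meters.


Given values:
  R = 186.7 m^2, Q = 1
Formula: d_c = 0.141 * sqrt(Q * R)
Compute Q * R = 1 * 186.7 = 186.7
Compute sqrt(186.7) = 13.6638
d_c = 0.141 * 13.6638 = 1.927

1.927 m


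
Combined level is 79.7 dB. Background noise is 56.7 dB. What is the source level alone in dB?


Given values:
  L_total = 79.7 dB, L_bg = 56.7 dB
Formula: L_source = 10 * log10(10^(L_total/10) - 10^(L_bg/10))
Convert to linear:
  10^(79.7/10) = 93325430.0797
  10^(56.7/10) = 467735.1413
Difference: 93325430.0797 - 467735.1413 = 92857694.9384
L_source = 10 * log10(92857694.9384) = 79.68

79.68 dB


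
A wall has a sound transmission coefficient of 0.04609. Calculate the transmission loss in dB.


Given values:
  tau = 0.04609
Formula: TL = 10 * log10(1 / tau)
Compute 1 / tau = 1 / 0.04609 = 21.6967
Compute log10(21.6967) = 1.336394
TL = 10 * 1.336394 = 13.36

13.36 dB


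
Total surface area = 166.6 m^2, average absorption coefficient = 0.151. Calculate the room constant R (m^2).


Given values:
  S = 166.6 m^2, alpha = 0.151
Formula: R = S * alpha / (1 - alpha)
Numerator: 166.6 * 0.151 = 25.1566
Denominator: 1 - 0.151 = 0.849
R = 25.1566 / 0.849 = 29.63

29.63 m^2


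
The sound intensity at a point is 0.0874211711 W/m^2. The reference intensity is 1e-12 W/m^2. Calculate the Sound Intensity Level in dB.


Given values:
  I = 0.0874211711 W/m^2
  I_ref = 1e-12 W/m^2
Formula: SIL = 10 * log10(I / I_ref)
Compute ratio: I / I_ref = 87421171100
Compute log10: log10(87421171100) = 10.941617
Multiply: SIL = 10 * 10.941617 = 109.42

109.42 dB


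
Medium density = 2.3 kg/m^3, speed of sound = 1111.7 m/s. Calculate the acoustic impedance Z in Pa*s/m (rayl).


Given values:
  rho = 2.3 kg/m^3
  c = 1111.7 m/s
Formula: Z = rho * c
Z = 2.3 * 1111.7
Z = 2556.91

2556.91 rayl


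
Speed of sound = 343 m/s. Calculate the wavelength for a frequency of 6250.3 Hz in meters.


Given values:
  c = 343 m/s, f = 6250.3 Hz
Formula: lambda = c / f
lambda = 343 / 6250.3
lambda = 0.0549

0.0549 m


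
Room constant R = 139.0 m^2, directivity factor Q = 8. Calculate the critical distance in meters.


Given values:
  R = 139.0 m^2, Q = 8
Formula: d_c = 0.141 * sqrt(Q * R)
Compute Q * R = 8 * 139.0 = 1112.0
Compute sqrt(1112.0) = 33.3467
d_c = 0.141 * 33.3467 = 4.702

4.702 m


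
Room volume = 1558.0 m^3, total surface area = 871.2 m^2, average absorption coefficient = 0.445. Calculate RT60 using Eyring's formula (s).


Given values:
  V = 1558.0 m^3, S = 871.2 m^2, alpha = 0.445
Formula: RT60 = 0.161 * V / (-S * ln(1 - alpha))
Compute ln(1 - 0.445) = ln(0.555) = -0.588787
Denominator: -871.2 * -0.588787 = 512.9512
Numerator: 0.161 * 1558.0 = 250.838
RT60 = 250.838 / 512.9512 = 0.489

0.489 s


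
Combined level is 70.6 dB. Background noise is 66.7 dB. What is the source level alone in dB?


Given values:
  L_total = 70.6 dB, L_bg = 66.7 dB
Formula: L_source = 10 * log10(10^(L_total/10) - 10^(L_bg/10))
Convert to linear:
  10^(70.6/10) = 11481536.215
  10^(66.7/10) = 4677351.4129
Difference: 11481536.215 - 4677351.4129 = 6804184.8021
L_source = 10 * log10(6804184.8021) = 68.33

68.33 dB


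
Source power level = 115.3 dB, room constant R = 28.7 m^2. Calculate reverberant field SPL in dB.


Given values:
  Lw = 115.3 dB, R = 28.7 m^2
Formula: SPL = Lw + 10 * log10(4 / R)
Compute 4 / R = 4 / 28.7 = 0.139373
Compute 10 * log10(0.139373) = -8.5582
SPL = 115.3 + (-8.5582) = 106.74

106.74 dB


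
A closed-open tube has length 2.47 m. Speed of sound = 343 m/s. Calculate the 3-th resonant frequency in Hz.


Given values:
  Tube type: closed-open, L = 2.47 m, c = 343 m/s, n = 3
Formula: f_n = (2n - 1) * c / (4 * L)
Compute 2n - 1 = 2*3 - 1 = 5
Compute 4 * L = 4 * 2.47 = 9.88
f = 5 * 343 / 9.88
f = 173.58

173.58 Hz


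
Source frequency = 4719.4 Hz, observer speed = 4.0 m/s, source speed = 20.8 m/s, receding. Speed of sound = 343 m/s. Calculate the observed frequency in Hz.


Given values:
  f_s = 4719.4 Hz, v_o = 4.0 m/s, v_s = 20.8 m/s
  Direction: receding
Formula: f_o = f_s * (c - v_o) / (c + v_s)
Numerator: c - v_o = 343 - 4.0 = 339.0
Denominator: c + v_s = 343 + 20.8 = 363.8
f_o = 4719.4 * 339.0 / 363.8 = 4397.68

4397.68 Hz


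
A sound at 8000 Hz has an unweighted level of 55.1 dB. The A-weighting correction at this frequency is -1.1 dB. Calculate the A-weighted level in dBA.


Given values:
  SPL = 55.1 dB
  A-weighting at 8000 Hz = -1.1 dB
Formula: L_A = SPL + A_weight
L_A = 55.1 + (-1.1)
L_A = 54.0

54.0 dBA


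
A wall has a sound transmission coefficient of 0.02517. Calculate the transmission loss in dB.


Given values:
  tau = 0.02517
Formula: TL = 10 * log10(1 / tau)
Compute 1 / tau = 1 / 0.02517 = 39.7298
Compute log10(39.7298) = 1.599116
TL = 10 * 1.599116 = 15.99

15.99 dB


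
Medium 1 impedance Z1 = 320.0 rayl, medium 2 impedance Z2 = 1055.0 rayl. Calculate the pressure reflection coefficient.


Given values:
  Z1 = 320.0 rayl, Z2 = 1055.0 rayl
Formula: R = (Z2 - Z1) / (Z2 + Z1)
Numerator: Z2 - Z1 = 1055.0 - 320.0 = 735.0
Denominator: Z2 + Z1 = 1055.0 + 320.0 = 1375.0
R = 735.0 / 1375.0 = 0.5345

0.5345


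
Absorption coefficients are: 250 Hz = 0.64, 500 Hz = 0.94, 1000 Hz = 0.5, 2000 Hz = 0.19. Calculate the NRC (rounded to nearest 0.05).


Given values:
  a_250 = 0.64, a_500 = 0.94
  a_1000 = 0.5, a_2000 = 0.19
Formula: NRC = (a250 + a500 + a1000 + a2000) / 4
Sum = 0.64 + 0.94 + 0.5 + 0.19 = 2.27
NRC = 2.27 / 4 = 0.5675
Rounded to nearest 0.05: 0.55

0.55


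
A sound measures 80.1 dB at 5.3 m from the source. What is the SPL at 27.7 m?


Given values:
  SPL1 = 80.1 dB, r1 = 5.3 m, r2 = 27.7 m
Formula: SPL2 = SPL1 - 20 * log10(r2 / r1)
Compute ratio: r2 / r1 = 27.7 / 5.3 = 5.2264
Compute log10: log10(5.2264) = 0.718203
Compute drop: 20 * 0.718203 = 14.3641
SPL2 = 80.1 - 14.3641 = 65.74

65.74 dB


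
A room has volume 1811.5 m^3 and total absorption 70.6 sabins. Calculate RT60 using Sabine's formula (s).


Given values:
  V = 1811.5 m^3
  A = 70.6 sabins
Formula: RT60 = 0.161 * V / A
Numerator: 0.161 * 1811.5 = 291.6515
RT60 = 291.6515 / 70.6 = 4.131

4.131 s


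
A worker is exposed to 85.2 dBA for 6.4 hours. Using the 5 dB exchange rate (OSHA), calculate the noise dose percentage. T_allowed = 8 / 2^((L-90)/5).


Given values:
  L = 85.2 dBA, T = 6.4 hours
Formula: T_allowed = 8 / 2^((L - 90) / 5)
Compute exponent: (85.2 - 90) / 5 = -0.96
Compute 2^(-0.96) = 0.514057
T_allowed = 8 / 0.514057 = 15.562477 hours
Dose = (T / T_allowed) * 100
Dose = (6.4 / 15.562477) * 100 = 41.12

41.12 %


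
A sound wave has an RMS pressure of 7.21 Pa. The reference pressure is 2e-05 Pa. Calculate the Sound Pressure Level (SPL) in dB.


Given values:
  p = 7.21 Pa
  p_ref = 2e-05 Pa
Formula: SPL = 20 * log10(p / p_ref)
Compute ratio: p / p_ref = 7.21 / 2e-05 = 360500
Compute log10: log10(360500) = 5.556905
Multiply: SPL = 20 * 5.556905 = 111.14

111.14 dB


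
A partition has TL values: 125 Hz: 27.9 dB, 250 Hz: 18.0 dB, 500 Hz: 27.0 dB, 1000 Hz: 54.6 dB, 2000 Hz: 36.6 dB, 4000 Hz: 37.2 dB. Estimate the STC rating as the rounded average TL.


Given TL values at each frequency:
  125 Hz: 27.9 dB
  250 Hz: 18.0 dB
  500 Hz: 27.0 dB
  1000 Hz: 54.6 dB
  2000 Hz: 36.6 dB
  4000 Hz: 37.2 dB
Formula: STC ~ round(average of TL values)
Sum = 27.9 + 18.0 + 27.0 + 54.6 + 36.6 + 37.2 = 201.3
Average = 201.3 / 6 = 33.55
Rounded: 34

34


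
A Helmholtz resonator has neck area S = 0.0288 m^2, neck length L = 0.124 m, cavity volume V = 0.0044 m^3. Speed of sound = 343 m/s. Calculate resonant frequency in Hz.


Given values:
  S = 0.0288 m^2, L = 0.124 m, V = 0.0044 m^3, c = 343 m/s
Formula: f = (c / (2*pi)) * sqrt(S / (V * L))
Compute V * L = 0.0044 * 0.124 = 0.0005456
Compute S / (V * L) = 0.0288 / 0.0005456 = 52.7859
Compute sqrt(52.7859) = 7.265391
Compute c / (2*pi) = 343 / 6.283185 = 54.590148
f = 54.590148 * 7.265391 = 396.62

396.62 Hz


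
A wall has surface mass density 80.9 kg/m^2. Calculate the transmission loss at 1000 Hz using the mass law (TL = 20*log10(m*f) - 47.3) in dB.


Given values:
  m = 80.9 kg/m^2, f = 1000 Hz
Formula: TL = 20 * log10(m * f) - 47.3
Compute m * f = 80.9 * 1000 = 80900.0
Compute log10(80900.0) = 4.907949
Compute 20 * 4.907949 = 98.159
TL = 98.159 - 47.3 = 50.86

50.86 dB


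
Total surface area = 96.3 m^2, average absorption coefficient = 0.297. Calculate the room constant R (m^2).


Given values:
  S = 96.3 m^2, alpha = 0.297
Formula: R = S * alpha / (1 - alpha)
Numerator: 96.3 * 0.297 = 28.6011
Denominator: 1 - 0.297 = 0.703
R = 28.6011 / 0.703 = 40.68

40.68 m^2


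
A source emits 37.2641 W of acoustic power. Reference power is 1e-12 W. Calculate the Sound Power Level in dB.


Given values:
  W = 37.2641 W
  W_ref = 1e-12 W
Formula: SWL = 10 * log10(W / W_ref)
Compute ratio: W / W_ref = 37264100000000
Compute log10: log10(37264100000000) = 13.571291
Multiply: SWL = 10 * 13.571291 = 135.71

135.71 dB


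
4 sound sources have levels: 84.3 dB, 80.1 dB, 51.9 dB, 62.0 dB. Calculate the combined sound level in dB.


Formula: L_total = 10 * log10( sum(10^(Li/10)) )
  Source 1: 10^(84.3/10) = 269153480.3927
  Source 2: 10^(80.1/10) = 102329299.2281
  Source 3: 10^(51.9/10) = 154881.6619
  Source 4: 10^(62.0/10) = 1584893.1925
Sum of linear values = 373222554.4752
L_total = 10 * log10(373222554.4752) = 85.72

85.72 dB


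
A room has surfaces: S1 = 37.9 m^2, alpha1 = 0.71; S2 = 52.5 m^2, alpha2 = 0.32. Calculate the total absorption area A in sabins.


Given surfaces:
  Surface 1: 37.9 * 0.71 = 26.909
  Surface 2: 52.5 * 0.32 = 16.8
Formula: A = sum(Si * alpha_i)
A = 26.909 + 16.8
A = 43.71

43.71 sabins


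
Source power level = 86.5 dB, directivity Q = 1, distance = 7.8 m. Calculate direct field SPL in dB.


Given values:
  Lw = 86.5 dB, Q = 1, r = 7.8 m
Formula: SPL = Lw + 10 * log10(Q / (4 * pi * r^2))
Compute 4 * pi * r^2 = 4 * pi * 7.8^2 = 764.538
Compute Q / denom = 1 / 764.538 = 0.00130798
Compute 10 * log10(0.00130798) = -28.834
SPL = 86.5 + (-28.834) = 57.67

57.67 dB


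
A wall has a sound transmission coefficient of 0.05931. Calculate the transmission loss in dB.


Given values:
  tau = 0.05931
Formula: TL = 10 * log10(1 / tau)
Compute 1 / tau = 1 / 0.05931 = 16.8606
Compute log10(16.8606) = 1.226873
TL = 10 * 1.226873 = 12.27

12.27 dB


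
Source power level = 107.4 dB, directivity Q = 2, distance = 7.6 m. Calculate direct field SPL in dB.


Given values:
  Lw = 107.4 dB, Q = 2, r = 7.6 m
Formula: SPL = Lw + 10 * log10(Q / (4 * pi * r^2))
Compute 4 * pi * r^2 = 4 * pi * 7.6^2 = 725.8336
Compute Q / denom = 2 / 725.8336 = 0.00275545
Compute 10 * log10(0.00275545) = -25.5981
SPL = 107.4 + (-25.5981) = 81.8

81.8 dB


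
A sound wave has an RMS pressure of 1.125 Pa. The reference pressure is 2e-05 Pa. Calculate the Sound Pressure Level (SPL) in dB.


Given values:
  p = 1.125 Pa
  p_ref = 2e-05 Pa
Formula: SPL = 20 * log10(p / p_ref)
Compute ratio: p / p_ref = 1.125 / 2e-05 = 56250
Compute log10: log10(56250) = 4.750123
Multiply: SPL = 20 * 4.750123 = 95.0

95.0 dB


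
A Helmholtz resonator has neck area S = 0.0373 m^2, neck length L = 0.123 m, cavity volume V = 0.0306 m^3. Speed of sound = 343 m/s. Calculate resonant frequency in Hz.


Given values:
  S = 0.0373 m^2, L = 0.123 m, V = 0.0306 m^3, c = 343 m/s
Formula: f = (c / (2*pi)) * sqrt(S / (V * L))
Compute V * L = 0.0306 * 0.123 = 0.0037638
Compute S / (V * L) = 0.0373 / 0.0037638 = 9.9102
Compute sqrt(9.9102) = 3.148047
Compute c / (2*pi) = 343 / 6.283185 = 54.590148
f = 54.590148 * 3.148047 = 171.85

171.85 Hz


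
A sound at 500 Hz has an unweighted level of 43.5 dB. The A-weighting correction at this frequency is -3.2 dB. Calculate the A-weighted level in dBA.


Given values:
  SPL = 43.5 dB
  A-weighting at 500 Hz = -3.2 dB
Formula: L_A = SPL + A_weight
L_A = 43.5 + (-3.2)
L_A = 40.3

40.3 dBA


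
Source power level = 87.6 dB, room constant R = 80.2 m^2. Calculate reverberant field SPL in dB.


Given values:
  Lw = 87.6 dB, R = 80.2 m^2
Formula: SPL = Lw + 10 * log10(4 / R)
Compute 4 / R = 4 / 80.2 = 0.049875
Compute 10 * log10(0.049875) = -13.0212
SPL = 87.6 + (-13.0212) = 74.58

74.58 dB


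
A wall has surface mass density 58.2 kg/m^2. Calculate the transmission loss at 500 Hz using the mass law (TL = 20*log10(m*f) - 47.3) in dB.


Given values:
  m = 58.2 kg/m^2, f = 500 Hz
Formula: TL = 20 * log10(m * f) - 47.3
Compute m * f = 58.2 * 500 = 29100.0
Compute log10(29100.0) = 4.463893
Compute 20 * 4.463893 = 89.2779
TL = 89.2779 - 47.3 = 41.98

41.98 dB


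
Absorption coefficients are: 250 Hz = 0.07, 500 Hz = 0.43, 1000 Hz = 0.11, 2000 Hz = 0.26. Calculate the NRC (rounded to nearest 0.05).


Given values:
  a_250 = 0.07, a_500 = 0.43
  a_1000 = 0.11, a_2000 = 0.26
Formula: NRC = (a250 + a500 + a1000 + a2000) / 4
Sum = 0.07 + 0.43 + 0.11 + 0.26 = 0.87
NRC = 0.87 / 4 = 0.2175
Rounded to nearest 0.05: 0.2

0.2


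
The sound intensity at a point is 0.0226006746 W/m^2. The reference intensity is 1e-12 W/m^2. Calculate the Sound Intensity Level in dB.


Given values:
  I = 0.0226006746 W/m^2
  I_ref = 1e-12 W/m^2
Formula: SIL = 10 * log10(I / I_ref)
Compute ratio: I / I_ref = 22600674600
Compute log10: log10(22600674600) = 10.354121
Multiply: SIL = 10 * 10.354121 = 103.54

103.54 dB


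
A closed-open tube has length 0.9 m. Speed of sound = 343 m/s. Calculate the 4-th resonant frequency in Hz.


Given values:
  Tube type: closed-open, L = 0.9 m, c = 343 m/s, n = 4
Formula: f_n = (2n - 1) * c / (4 * L)
Compute 2n - 1 = 2*4 - 1 = 7
Compute 4 * L = 4 * 0.9 = 3.6
f = 7 * 343 / 3.6
f = 666.94

666.94 Hz


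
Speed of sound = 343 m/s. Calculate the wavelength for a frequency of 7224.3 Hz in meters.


Given values:
  c = 343 m/s, f = 7224.3 Hz
Formula: lambda = c / f
lambda = 343 / 7224.3
lambda = 0.0475

0.0475 m


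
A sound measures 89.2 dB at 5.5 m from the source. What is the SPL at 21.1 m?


Given values:
  SPL1 = 89.2 dB, r1 = 5.5 m, r2 = 21.1 m
Formula: SPL2 = SPL1 - 20 * log10(r2 / r1)
Compute ratio: r2 / r1 = 21.1 / 5.5 = 3.8364
Compute log10: log10(3.8364) = 0.583924
Compute drop: 20 * 0.583924 = 11.6785
SPL2 = 89.2 - 11.6785 = 77.52

77.52 dB


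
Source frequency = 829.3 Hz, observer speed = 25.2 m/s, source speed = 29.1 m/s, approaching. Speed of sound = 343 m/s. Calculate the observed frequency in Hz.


Given values:
  f_s = 829.3 Hz, v_o = 25.2 m/s, v_s = 29.1 m/s
  Direction: approaching
Formula: f_o = f_s * (c + v_o) / (c - v_s)
Numerator: c + v_o = 343 + 25.2 = 368.2
Denominator: c - v_s = 343 - 29.1 = 313.9
f_o = 829.3 * 368.2 / 313.9 = 972.76

972.76 Hz


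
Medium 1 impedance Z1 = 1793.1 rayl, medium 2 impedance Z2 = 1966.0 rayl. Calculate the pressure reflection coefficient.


Given values:
  Z1 = 1793.1 rayl, Z2 = 1966.0 rayl
Formula: R = (Z2 - Z1) / (Z2 + Z1)
Numerator: Z2 - Z1 = 1966.0 - 1793.1 = 172.9
Denominator: Z2 + Z1 = 1966.0 + 1793.1 = 3759.1
R = 172.9 / 3759.1 = 0.046

0.046


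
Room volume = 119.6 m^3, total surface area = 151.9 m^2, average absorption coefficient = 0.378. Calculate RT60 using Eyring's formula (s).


Given values:
  V = 119.6 m^3, S = 151.9 m^2, alpha = 0.378
Formula: RT60 = 0.161 * V / (-S * ln(1 - alpha))
Compute ln(1 - 0.378) = ln(0.622) = -0.474815
Denominator: -151.9 * -0.474815 = 72.1244
Numerator: 0.161 * 119.6 = 19.2556
RT60 = 19.2556 / 72.1244 = 0.267

0.267 s


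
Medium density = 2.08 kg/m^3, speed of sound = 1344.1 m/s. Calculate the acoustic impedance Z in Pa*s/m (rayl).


Given values:
  rho = 2.08 kg/m^3
  c = 1344.1 m/s
Formula: Z = rho * c
Z = 2.08 * 1344.1
Z = 2795.73

2795.73 rayl


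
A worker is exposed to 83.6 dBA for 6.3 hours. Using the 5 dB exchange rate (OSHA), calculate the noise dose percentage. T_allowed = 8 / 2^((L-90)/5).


Given values:
  L = 83.6 dBA, T = 6.3 hours
Formula: T_allowed = 8 / 2^((L - 90) / 5)
Compute exponent: (83.6 - 90) / 5 = -1.28
Compute 2^(-1.28) = 0.411796
T_allowed = 8 / 0.411796 = 19.427095 hours
Dose = (T / T_allowed) * 100
Dose = (6.3 / 19.427095) * 100 = 32.43

32.43 %


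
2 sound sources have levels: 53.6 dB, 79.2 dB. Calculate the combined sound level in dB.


Formula: L_total = 10 * log10( sum(10^(Li/10)) )
  Source 1: 10^(53.6/10) = 229086.7653
  Source 2: 10^(79.2/10) = 83176377.1103
Sum of linear values = 83405463.8756
L_total = 10 * log10(83405463.8756) = 79.21

79.21 dB


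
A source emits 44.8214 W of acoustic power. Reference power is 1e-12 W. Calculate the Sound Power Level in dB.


Given values:
  W = 44.8214 W
  W_ref = 1e-12 W
Formula: SWL = 10 * log10(W / W_ref)
Compute ratio: W / W_ref = 44821400000000
Compute log10: log10(44821400000000) = 13.651485
Multiply: SWL = 10 * 13.651485 = 136.51

136.51 dB


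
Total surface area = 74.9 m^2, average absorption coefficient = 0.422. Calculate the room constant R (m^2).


Given values:
  S = 74.9 m^2, alpha = 0.422
Formula: R = S * alpha / (1 - alpha)
Numerator: 74.9 * 0.422 = 31.6078
Denominator: 1 - 0.422 = 0.578
R = 31.6078 / 0.578 = 54.68

54.68 m^2


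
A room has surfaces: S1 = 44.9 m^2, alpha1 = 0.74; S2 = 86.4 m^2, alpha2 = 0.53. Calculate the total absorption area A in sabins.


Given surfaces:
  Surface 1: 44.9 * 0.74 = 33.226
  Surface 2: 86.4 * 0.53 = 45.792
Formula: A = sum(Si * alpha_i)
A = 33.226 + 45.792
A = 79.02

79.02 sabins


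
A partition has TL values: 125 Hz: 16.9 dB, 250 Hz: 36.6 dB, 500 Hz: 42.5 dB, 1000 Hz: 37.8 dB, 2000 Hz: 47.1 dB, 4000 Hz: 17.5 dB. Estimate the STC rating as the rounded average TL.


Given TL values at each frequency:
  125 Hz: 16.9 dB
  250 Hz: 36.6 dB
  500 Hz: 42.5 dB
  1000 Hz: 37.8 dB
  2000 Hz: 47.1 dB
  4000 Hz: 17.5 dB
Formula: STC ~ round(average of TL values)
Sum = 16.9 + 36.6 + 42.5 + 37.8 + 47.1 + 17.5 = 198.4
Average = 198.4 / 6 = 33.07
Rounded: 33

33


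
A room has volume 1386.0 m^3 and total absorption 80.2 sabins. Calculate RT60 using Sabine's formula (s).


Given values:
  V = 1386.0 m^3
  A = 80.2 sabins
Formula: RT60 = 0.161 * V / A
Numerator: 0.161 * 1386.0 = 223.146
RT60 = 223.146 / 80.2 = 2.782

2.782 s


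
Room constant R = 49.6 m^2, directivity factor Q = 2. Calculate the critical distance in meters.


Given values:
  R = 49.6 m^2, Q = 2
Formula: d_c = 0.141 * sqrt(Q * R)
Compute Q * R = 2 * 49.6 = 99.2
Compute sqrt(99.2) = 9.9599
d_c = 0.141 * 9.9599 = 1.404

1.404 m


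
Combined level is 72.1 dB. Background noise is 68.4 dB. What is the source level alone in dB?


Given values:
  L_total = 72.1 dB, L_bg = 68.4 dB
Formula: L_source = 10 * log10(10^(L_total/10) - 10^(L_bg/10))
Convert to linear:
  10^(72.1/10) = 16218100.9736
  10^(68.4/10) = 6918309.7092
Difference: 16218100.9736 - 6918309.7092 = 9299791.2644
L_source = 10 * log10(9299791.2644) = 69.68

69.68 dB


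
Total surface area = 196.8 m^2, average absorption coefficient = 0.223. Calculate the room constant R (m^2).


Given values:
  S = 196.8 m^2, alpha = 0.223
Formula: R = S * alpha / (1 - alpha)
Numerator: 196.8 * 0.223 = 43.8864
Denominator: 1 - 0.223 = 0.777
R = 43.8864 / 0.777 = 56.48

56.48 m^2


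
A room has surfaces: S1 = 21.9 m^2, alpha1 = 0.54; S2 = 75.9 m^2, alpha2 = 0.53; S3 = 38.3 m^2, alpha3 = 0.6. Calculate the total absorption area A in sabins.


Given surfaces:
  Surface 1: 21.9 * 0.54 = 11.826
  Surface 2: 75.9 * 0.53 = 40.227
  Surface 3: 38.3 * 0.6 = 22.98
Formula: A = sum(Si * alpha_i)
A = 11.826 + 40.227 + 22.98
A = 75.03

75.03 sabins


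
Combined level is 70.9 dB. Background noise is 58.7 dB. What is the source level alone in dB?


Given values:
  L_total = 70.9 dB, L_bg = 58.7 dB
Formula: L_source = 10 * log10(10^(L_total/10) - 10^(L_bg/10))
Convert to linear:
  10^(70.9/10) = 12302687.7081
  10^(58.7/10) = 741310.2413
Difference: 12302687.7081 - 741310.2413 = 11561377.4668
L_source = 10 * log10(11561377.4668) = 70.63

70.63 dB


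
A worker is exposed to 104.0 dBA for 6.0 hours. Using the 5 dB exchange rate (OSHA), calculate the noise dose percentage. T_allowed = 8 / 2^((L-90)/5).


Given values:
  L = 104.0 dBA, T = 6.0 hours
Formula: T_allowed = 8 / 2^((L - 90) / 5)
Compute exponent: (104.0 - 90) / 5 = 2.8
Compute 2^(2.8) = 6.964405
T_allowed = 8 / 6.964405 = 1.148698 hours
Dose = (T / T_allowed) * 100
Dose = (6.0 / 1.148698) * 100 = 522.33

522.33 %


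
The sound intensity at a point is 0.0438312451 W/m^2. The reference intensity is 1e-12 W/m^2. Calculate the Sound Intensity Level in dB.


Given values:
  I = 0.0438312451 W/m^2
  I_ref = 1e-12 W/m^2
Formula: SIL = 10 * log10(I / I_ref)
Compute ratio: I / I_ref = 43831245100
Compute log10: log10(43831245100) = 10.641784
Multiply: SIL = 10 * 10.641784 = 106.42

106.42 dB


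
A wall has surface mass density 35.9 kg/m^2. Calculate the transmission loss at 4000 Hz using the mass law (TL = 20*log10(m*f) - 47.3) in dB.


Given values:
  m = 35.9 kg/m^2, f = 4000 Hz
Formula: TL = 20 * log10(m * f) - 47.3
Compute m * f = 35.9 * 4000 = 143600.0
Compute log10(143600.0) = 5.157154
Compute 20 * 5.157154 = 103.1431
TL = 103.1431 - 47.3 = 55.84

55.84 dB


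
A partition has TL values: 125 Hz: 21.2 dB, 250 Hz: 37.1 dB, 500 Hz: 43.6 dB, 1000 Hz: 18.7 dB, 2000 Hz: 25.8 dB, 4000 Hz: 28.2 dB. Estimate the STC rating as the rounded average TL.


Given TL values at each frequency:
  125 Hz: 21.2 dB
  250 Hz: 37.1 dB
  500 Hz: 43.6 dB
  1000 Hz: 18.7 dB
  2000 Hz: 25.8 dB
  4000 Hz: 28.2 dB
Formula: STC ~ round(average of TL values)
Sum = 21.2 + 37.1 + 43.6 + 18.7 + 25.8 + 28.2 = 174.6
Average = 174.6 / 6 = 29.1
Rounded: 29

29


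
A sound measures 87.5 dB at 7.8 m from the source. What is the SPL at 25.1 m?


Given values:
  SPL1 = 87.5 dB, r1 = 7.8 m, r2 = 25.1 m
Formula: SPL2 = SPL1 - 20 * log10(r2 / r1)
Compute ratio: r2 / r1 = 25.1 / 7.8 = 3.2179
Compute log10: log10(3.2179) = 0.507573
Compute drop: 20 * 0.507573 = 10.1515
SPL2 = 87.5 - 10.1515 = 77.35

77.35 dB


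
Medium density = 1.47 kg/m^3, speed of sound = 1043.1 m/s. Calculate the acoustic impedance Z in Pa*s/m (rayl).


Given values:
  rho = 1.47 kg/m^3
  c = 1043.1 m/s
Formula: Z = rho * c
Z = 1.47 * 1043.1
Z = 1533.36

1533.36 rayl


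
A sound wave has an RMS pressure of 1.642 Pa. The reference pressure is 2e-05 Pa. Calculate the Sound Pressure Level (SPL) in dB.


Given values:
  p = 1.642 Pa
  p_ref = 2e-05 Pa
Formula: SPL = 20 * log10(p / p_ref)
Compute ratio: p / p_ref = 1.642 / 2e-05 = 82100
Compute log10: log10(82100) = 4.914343
Multiply: SPL = 20 * 4.914343 = 98.29

98.29 dB


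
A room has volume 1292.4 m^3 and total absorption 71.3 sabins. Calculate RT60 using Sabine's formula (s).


Given values:
  V = 1292.4 m^3
  A = 71.3 sabins
Formula: RT60 = 0.161 * V / A
Numerator: 0.161 * 1292.4 = 208.0764
RT60 = 208.0764 / 71.3 = 2.918

2.918 s


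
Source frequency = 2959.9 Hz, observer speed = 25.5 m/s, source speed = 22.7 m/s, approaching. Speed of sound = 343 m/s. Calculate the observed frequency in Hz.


Given values:
  f_s = 2959.9 Hz, v_o = 25.5 m/s, v_s = 22.7 m/s
  Direction: approaching
Formula: f_o = f_s * (c + v_o) / (c - v_s)
Numerator: c + v_o = 343 + 25.5 = 368.5
Denominator: c - v_s = 343 - 22.7 = 320.3
f_o = 2959.9 * 368.5 / 320.3 = 3405.32

3405.32 Hz


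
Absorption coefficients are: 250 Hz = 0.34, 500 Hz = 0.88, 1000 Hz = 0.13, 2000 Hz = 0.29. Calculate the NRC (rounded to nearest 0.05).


Given values:
  a_250 = 0.34, a_500 = 0.88
  a_1000 = 0.13, a_2000 = 0.29
Formula: NRC = (a250 + a500 + a1000 + a2000) / 4
Sum = 0.34 + 0.88 + 0.13 + 0.29 = 1.64
NRC = 1.64 / 4 = 0.41
Rounded to nearest 0.05: 0.4

0.4


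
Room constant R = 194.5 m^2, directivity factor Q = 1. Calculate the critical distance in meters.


Given values:
  R = 194.5 m^2, Q = 1
Formula: d_c = 0.141 * sqrt(Q * R)
Compute Q * R = 1 * 194.5 = 194.5
Compute sqrt(194.5) = 13.9463
d_c = 0.141 * 13.9463 = 1.966

1.966 m


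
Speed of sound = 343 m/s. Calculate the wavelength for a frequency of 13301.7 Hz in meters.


Given values:
  c = 343 m/s, f = 13301.7 Hz
Formula: lambda = c / f
lambda = 343 / 13301.7
lambda = 0.0258

0.0258 m


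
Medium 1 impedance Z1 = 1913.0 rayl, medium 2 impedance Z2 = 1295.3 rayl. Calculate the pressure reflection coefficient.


Given values:
  Z1 = 1913.0 rayl, Z2 = 1295.3 rayl
Formula: R = (Z2 - Z1) / (Z2 + Z1)
Numerator: Z2 - Z1 = 1295.3 - 1913.0 = -617.7
Denominator: Z2 + Z1 = 1295.3 + 1913.0 = 3208.3
R = -617.7 / 3208.3 = -0.1925

-0.1925


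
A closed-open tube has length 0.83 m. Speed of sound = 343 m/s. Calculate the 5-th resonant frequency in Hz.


Given values:
  Tube type: closed-open, L = 0.83 m, c = 343 m/s, n = 5
Formula: f_n = (2n - 1) * c / (4 * L)
Compute 2n - 1 = 2*5 - 1 = 9
Compute 4 * L = 4 * 0.83 = 3.32
f = 9 * 343 / 3.32
f = 929.82

929.82 Hz


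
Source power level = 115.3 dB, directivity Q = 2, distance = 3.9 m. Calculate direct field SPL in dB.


Given values:
  Lw = 115.3 dB, Q = 2, r = 3.9 m
Formula: SPL = Lw + 10 * log10(Q / (4 * pi * r^2))
Compute 4 * pi * r^2 = 4 * pi * 3.9^2 = 191.1345
Compute Q / denom = 2 / 191.1345 = 0.01046384
Compute 10 * log10(0.01046384) = -19.8031
SPL = 115.3 + (-19.8031) = 95.5

95.5 dB


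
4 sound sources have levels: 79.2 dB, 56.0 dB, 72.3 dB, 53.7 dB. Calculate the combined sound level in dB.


Formula: L_total = 10 * log10( sum(10^(Li/10)) )
  Source 1: 10^(79.2/10) = 83176377.1103
  Source 2: 10^(56.0/10) = 398107.1706
  Source 3: 10^(72.3/10) = 16982436.5246
  Source 4: 10^(53.7/10) = 234422.8815
Sum of linear values = 100791343.687
L_total = 10 * log10(100791343.687) = 80.03

80.03 dB


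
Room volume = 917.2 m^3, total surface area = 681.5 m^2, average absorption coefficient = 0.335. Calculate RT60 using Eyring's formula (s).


Given values:
  V = 917.2 m^3, S = 681.5 m^2, alpha = 0.335
Formula: RT60 = 0.161 * V / (-S * ln(1 - alpha))
Compute ln(1 - 0.335) = ln(0.665) = -0.407968
Denominator: -681.5 * -0.407968 = 278.0302
Numerator: 0.161 * 917.2 = 147.6692
RT60 = 147.6692 / 278.0302 = 0.531

0.531 s


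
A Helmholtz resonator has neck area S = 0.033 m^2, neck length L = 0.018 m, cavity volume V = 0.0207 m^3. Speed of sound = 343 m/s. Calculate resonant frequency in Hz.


Given values:
  S = 0.033 m^2, L = 0.018 m, V = 0.0207 m^3, c = 343 m/s
Formula: f = (c / (2*pi)) * sqrt(S / (V * L))
Compute V * L = 0.0207 * 0.018 = 0.0003726
Compute S / (V * L) = 0.033 / 0.0003726 = 88.5668
Compute sqrt(88.5668) = 9.410994
Compute c / (2*pi) = 343 / 6.283185 = 54.590148
f = 54.590148 * 9.410994 = 513.75

513.75 Hz


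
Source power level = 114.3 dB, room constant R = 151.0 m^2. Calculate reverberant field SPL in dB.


Given values:
  Lw = 114.3 dB, R = 151.0 m^2
Formula: SPL = Lw + 10 * log10(4 / R)
Compute 4 / R = 4 / 151.0 = 0.02649
Compute 10 * log10(0.02649) = -15.7692
SPL = 114.3 + (-15.7692) = 98.53

98.53 dB


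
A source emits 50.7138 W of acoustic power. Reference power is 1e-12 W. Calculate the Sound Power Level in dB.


Given values:
  W = 50.7138 W
  W_ref = 1e-12 W
Formula: SWL = 10 * log10(W / W_ref)
Compute ratio: W / W_ref = 50713800000000
Compute log10: log10(50713800000000) = 13.705126
Multiply: SWL = 10 * 13.705126 = 137.05

137.05 dB


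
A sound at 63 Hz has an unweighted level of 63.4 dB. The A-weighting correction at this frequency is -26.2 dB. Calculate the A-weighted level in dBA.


Given values:
  SPL = 63.4 dB
  A-weighting at 63 Hz = -26.2 dB
Formula: L_A = SPL + A_weight
L_A = 63.4 + (-26.2)
L_A = 37.2

37.2 dBA


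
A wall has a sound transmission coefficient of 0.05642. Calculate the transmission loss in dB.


Given values:
  tau = 0.05642
Formula: TL = 10 * log10(1 / tau)
Compute 1 / tau = 1 / 0.05642 = 17.7242
Compute log10(17.7242) = 1.248567
TL = 10 * 1.248567 = 12.49

12.49 dB


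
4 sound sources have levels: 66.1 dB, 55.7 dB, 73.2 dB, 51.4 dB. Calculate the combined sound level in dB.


Formula: L_total = 10 * log10( sum(10^(Li/10)) )
  Source 1: 10^(66.1/10) = 4073802.778
  Source 2: 10^(55.7/10) = 371535.2291
  Source 3: 10^(73.2/10) = 20892961.3085
  Source 4: 10^(51.4/10) = 138038.4265
Sum of linear values = 25476337.7421
L_total = 10 * log10(25476337.7421) = 74.06

74.06 dB


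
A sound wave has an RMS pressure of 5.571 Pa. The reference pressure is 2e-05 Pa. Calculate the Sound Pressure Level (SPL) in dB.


Given values:
  p = 5.571 Pa
  p_ref = 2e-05 Pa
Formula: SPL = 20 * log10(p / p_ref)
Compute ratio: p / p_ref = 5.571 / 2e-05 = 278550
Compute log10: log10(278550) = 5.444903
Multiply: SPL = 20 * 5.444903 = 108.9

108.9 dB
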